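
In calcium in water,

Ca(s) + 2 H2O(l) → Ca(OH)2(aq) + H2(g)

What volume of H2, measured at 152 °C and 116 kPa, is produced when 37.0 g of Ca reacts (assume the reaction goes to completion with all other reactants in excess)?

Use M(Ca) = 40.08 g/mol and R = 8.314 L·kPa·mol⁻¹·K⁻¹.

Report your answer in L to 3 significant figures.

n(Ca) = 37.00 / 40.08 = 0.9232 mol
n(H2) = (1/1) × 0.9232 = 0.9232 mol
V = nRT/P = 0.9232 × 8.314 × 425.15 / 116 = 28.13 L

28.1 L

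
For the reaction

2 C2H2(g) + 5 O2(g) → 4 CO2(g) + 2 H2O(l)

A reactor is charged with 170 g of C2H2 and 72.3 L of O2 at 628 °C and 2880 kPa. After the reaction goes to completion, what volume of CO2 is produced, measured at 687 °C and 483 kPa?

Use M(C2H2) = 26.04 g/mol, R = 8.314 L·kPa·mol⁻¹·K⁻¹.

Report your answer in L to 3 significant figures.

216 L

n(C2H2) = 170 / 26.04 = 6.528 mol
n(O2) = PV/RT = (2880 × 72.3) / (8.314 × 901.15) = 27.79 mol
For 6.528 mol C2H2, stoichiometry requires (5/2) × 6.528 = 16.32 mol O2; 27.79 mol is available, so C2H2 is limiting.
n(CO2) = (4/2) × 6.528 = 13.06 mol
V(CO2) = nRT/P = 13.06 × 8.314 × 960.15 / 483 = 215.8 L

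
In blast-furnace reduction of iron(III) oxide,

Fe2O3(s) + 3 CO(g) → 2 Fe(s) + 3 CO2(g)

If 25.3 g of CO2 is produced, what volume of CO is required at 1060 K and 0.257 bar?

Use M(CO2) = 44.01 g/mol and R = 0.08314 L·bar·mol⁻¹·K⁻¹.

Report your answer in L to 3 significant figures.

197 L

n(CO2) = 25.30 / 44.01 = 0.5749 mol
n(CO) = (3/3) × 0.5749 = 0.5749 mol
V = nRT/P = 0.5749 × 0.08314 × 1060 / 0.257 = 197.1 L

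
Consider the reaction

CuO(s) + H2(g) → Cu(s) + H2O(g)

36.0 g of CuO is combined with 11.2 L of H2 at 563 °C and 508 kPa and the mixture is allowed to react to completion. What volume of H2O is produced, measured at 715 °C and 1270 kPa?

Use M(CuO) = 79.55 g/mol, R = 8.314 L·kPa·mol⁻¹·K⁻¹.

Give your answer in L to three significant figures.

2.93 L

n(CuO) = 36.0 / 79.55 = 0.4525 mol
n(H2) = PV/RT = (508 × 11.2) / (8.314 × 836.15) = 0.8184 mol
For 0.4525 mol CuO, stoichiometry requires (1/1) × 0.4525 = 0.4525 mol H2; 0.8184 mol is available, so CuO is limiting.
n(H2O) = (1/1) × 0.4525 = 0.4525 mol
V(H2O) = nRT/P = 0.4525 × 8.314 × 988.15 / 1270 = 2.927 L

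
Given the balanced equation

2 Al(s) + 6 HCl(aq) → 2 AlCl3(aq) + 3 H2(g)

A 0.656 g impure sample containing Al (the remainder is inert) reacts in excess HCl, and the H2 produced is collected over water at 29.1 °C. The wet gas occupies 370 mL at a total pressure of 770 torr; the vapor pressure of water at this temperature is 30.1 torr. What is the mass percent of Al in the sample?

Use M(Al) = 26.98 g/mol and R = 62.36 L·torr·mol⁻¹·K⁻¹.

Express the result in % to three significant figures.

P(H2) = 770 − 30.1 = 739.9 torr
n(H2) = PV/RT = (739.9 × 0.3700) / (62.36 × 302.25) = 0.01452 mol
n(Al) = (2/3) × 0.01452 = 0.009680 mol
m(Al) = 0.009680 × 26.98 = 0.2612 g
%Al = 0.2612 / 0.656 × 100 = 39.82%

39.8 %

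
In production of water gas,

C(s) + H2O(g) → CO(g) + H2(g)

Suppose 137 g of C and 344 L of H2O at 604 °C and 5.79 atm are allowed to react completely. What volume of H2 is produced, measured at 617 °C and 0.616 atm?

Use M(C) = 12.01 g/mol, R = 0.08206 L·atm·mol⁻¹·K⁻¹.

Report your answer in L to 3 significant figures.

1350 L

n(C) = 137 / 12.01 = 11.41 mol
n(H2O) = PV/RT = (5.79 × 344) / (0.08206 × 877.15) = 27.67 mol
For 11.41 mol C, stoichiometry requires (1/1) × 11.41 = 11.41 mol H2O; 27.67 mol is available, so C is limiting.
n(H2) = (1/1) × 11.41 = 11.41 mol
V(H2) = nRT/P = 11.41 × 0.08206 × 890.15 / 0.616 = 1353 L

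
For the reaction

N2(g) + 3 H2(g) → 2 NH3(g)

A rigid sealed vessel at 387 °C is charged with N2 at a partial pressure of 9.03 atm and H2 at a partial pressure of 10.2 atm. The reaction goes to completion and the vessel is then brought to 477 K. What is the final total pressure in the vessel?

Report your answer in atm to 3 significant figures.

8.98 atm

With V and T fixed, P_i ∝ n_i, so the mole ratios apply directly to partial pressures at 387 °C.
P(H2) required for 9.03 atm of N2 = (3/1) × 9.03 = 27.09 atm; available 10.2 atm, so H2 is limiting.
P(N2) remaining = 9.03 − (1/3) × 10.2 = 5.630 atm
P(gaseous products) = (2)/3 × 10.2 = 6.800 atm
P_total at 387 °C = 5.630 + 6.800 = 12.43 atm
Scaling to 477 K: P = 12.43 × 477/660.15 = 8.981 atm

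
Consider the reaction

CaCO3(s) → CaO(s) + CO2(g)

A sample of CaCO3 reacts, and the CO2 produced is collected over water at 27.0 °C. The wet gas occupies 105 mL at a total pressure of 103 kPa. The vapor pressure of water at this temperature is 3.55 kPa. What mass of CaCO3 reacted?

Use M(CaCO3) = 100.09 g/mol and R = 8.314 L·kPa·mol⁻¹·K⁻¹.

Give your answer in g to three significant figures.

P(CO2) = 103 − 3.55 = 99.45 kPa
n(CO2) = PV/RT = (99.45 × 0.1050) / (8.314 × 300.15) = 0.004185 mol
n(CaCO3) = (1/1) × 0.004185 = 0.004185 mol
m(CaCO3) = 0.004185 × 100.09 = 0.4189 g

0.419 g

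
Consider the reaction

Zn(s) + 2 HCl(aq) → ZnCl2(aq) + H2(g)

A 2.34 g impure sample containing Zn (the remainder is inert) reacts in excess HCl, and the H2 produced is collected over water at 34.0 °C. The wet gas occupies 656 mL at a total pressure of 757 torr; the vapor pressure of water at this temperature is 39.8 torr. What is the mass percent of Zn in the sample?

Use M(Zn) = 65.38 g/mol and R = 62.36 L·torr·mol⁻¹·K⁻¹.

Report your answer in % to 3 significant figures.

P(H2) = 757 − 39.8 = 717.2 torr
n(H2) = PV/RT = (717.2 × 0.6560) / (62.36 × 307.15) = 0.02456 mol
n(Zn) = (1/1) × 0.02456 = 0.02456 mol
m(Zn) = 0.02456 × 65.38 = 1.606 g
%Zn = 1.606 / 2.34 × 100 = 68.63%

68.6 %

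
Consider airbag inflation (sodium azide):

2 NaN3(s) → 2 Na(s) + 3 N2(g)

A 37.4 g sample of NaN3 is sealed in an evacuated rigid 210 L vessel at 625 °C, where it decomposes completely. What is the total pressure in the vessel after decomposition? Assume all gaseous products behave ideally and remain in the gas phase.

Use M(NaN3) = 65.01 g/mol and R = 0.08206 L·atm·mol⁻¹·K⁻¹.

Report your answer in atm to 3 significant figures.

0.303 atm

n(NaN3) = 37.4 / 65.01 = 0.5753 mol
n(gas produced) = (3/2) × 0.5753 = 0.8630 mol
P = nRT/V = 0.8630 × 0.08206 × 898.15 / 210 = 0.3029 atm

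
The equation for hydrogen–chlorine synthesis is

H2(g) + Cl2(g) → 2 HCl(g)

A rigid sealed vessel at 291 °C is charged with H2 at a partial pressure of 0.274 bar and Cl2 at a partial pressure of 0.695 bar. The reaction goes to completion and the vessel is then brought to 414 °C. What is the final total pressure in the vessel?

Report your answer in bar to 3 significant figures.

1.18 bar

Because the vessel is rigid and T is held at 291 °C, work the stoichiometry in partial pressures (P_i = n_iRT/V).
P(Cl2) required for 0.274 bar of H2 = (1/1) × 0.274 = 0.2740 bar; available 0.695 bar, so H2 is limiting.
P(Cl2) remaining = 0.695 − (1/1) × 0.274 = 0.4210 bar
P(gaseous products) = (2)/1 × 0.274 = 0.5480 bar
P_total at 291 °C = 0.4210 + 0.5480 = 0.9690 bar
Scaling to 414 °C: P = 0.9690 × 687.15/564.15 = 1.180 bar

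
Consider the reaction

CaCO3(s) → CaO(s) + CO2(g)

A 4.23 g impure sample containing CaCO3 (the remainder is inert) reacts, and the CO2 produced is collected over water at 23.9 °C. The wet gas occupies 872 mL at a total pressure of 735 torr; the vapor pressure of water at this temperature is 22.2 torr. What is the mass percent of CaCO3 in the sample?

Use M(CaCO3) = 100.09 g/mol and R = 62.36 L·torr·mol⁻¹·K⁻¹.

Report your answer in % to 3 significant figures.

79.4 %

P(CO2) = 735 − 22.2 = 712.8 torr
n(CO2) = PV/RT = (712.8 × 0.8720) / (62.36 × 297.05) = 0.03355 mol
n(CaCO3) = (1/1) × 0.03355 = 0.03355 mol
m(CaCO3) = 0.03355 × 100.09 = 3.358 g
%CaCO3 = 3.358 / 4.23 × 100 = 79.39%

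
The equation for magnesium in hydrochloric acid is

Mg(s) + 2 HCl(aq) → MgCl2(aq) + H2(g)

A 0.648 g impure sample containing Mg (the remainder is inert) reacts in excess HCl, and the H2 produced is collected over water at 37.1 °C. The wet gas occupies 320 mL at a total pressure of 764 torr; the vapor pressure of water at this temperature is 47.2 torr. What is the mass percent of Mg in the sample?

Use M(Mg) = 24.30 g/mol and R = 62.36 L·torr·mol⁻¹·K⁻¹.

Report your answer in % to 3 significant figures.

P(H2) = 764 − 47.2 = 716.8 torr
n(H2) = PV/RT = (716.8 × 0.3200) / (62.36 × 310.25) = 0.01186 mol
n(Mg) = (1/1) × 0.01186 = 0.01186 mol
m(Mg) = 0.01186 × 24.30 = 0.2882 g
%Mg = 0.2882 / 0.648 × 100 = 44.48%

44.5 %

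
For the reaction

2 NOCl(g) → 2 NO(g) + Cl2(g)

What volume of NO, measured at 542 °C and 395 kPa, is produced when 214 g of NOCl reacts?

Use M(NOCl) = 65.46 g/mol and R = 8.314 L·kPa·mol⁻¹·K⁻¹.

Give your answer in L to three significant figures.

n(NOCl) = 214.0 / 65.46 = 3.269 mol
n(NO) = (2/2) × 3.269 = 3.269 mol
V = nRT/P = 3.269 × 8.314 × 815.15 / 395 = 56.09 L

56.1 L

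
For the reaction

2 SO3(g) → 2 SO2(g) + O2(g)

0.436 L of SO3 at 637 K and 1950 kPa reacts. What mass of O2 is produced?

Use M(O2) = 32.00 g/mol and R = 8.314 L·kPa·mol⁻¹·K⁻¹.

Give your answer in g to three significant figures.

2.57 g

n(SO3) = PV/RT = (1950 × 0.436) / (8.314 × 637) = 0.1605 mol
n(O2) = (1/2) × 0.1605 = 0.08025 mol
m(O2) = 0.08025 × 32.00 = 2.568 g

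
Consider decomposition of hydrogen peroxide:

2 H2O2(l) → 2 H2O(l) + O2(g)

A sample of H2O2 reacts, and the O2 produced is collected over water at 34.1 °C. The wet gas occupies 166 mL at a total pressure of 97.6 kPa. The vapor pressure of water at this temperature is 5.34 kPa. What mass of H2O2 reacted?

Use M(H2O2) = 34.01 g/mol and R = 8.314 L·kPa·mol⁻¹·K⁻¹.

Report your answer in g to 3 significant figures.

0.408 g

P(O2) = 97.6 − 5.34 = 92.26 kPa
n(O2) = PV/RT = (92.26 × 0.1660) / (8.314 × 307.25) = 0.005995 mol
n(H2O2) = (2/1) × 0.005995 = 0.01199 mol
m(H2O2) = 0.01199 × 34.01 = 0.4078 g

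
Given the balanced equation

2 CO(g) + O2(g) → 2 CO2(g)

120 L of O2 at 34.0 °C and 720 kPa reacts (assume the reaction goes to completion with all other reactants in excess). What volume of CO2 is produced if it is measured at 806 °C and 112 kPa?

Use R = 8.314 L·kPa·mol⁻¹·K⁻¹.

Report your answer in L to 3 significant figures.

5420 L

n(O2) = PV/RT = (720 × 120) / (8.314 × 307.15) = 33.83 mol
n(CO2) = (2/1) × 33.83 = 67.66 mol
V = nRT/P = 67.66 × 8.314 × 1079.15 / 112 = 5420 L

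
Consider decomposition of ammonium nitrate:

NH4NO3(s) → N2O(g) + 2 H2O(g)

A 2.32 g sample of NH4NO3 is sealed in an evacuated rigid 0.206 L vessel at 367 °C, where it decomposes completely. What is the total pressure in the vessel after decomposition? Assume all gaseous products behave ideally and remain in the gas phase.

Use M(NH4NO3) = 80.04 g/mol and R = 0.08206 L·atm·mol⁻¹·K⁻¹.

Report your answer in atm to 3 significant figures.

22.2 atm

n(NH4NO3) = 2.32 / 80.04 = 0.02899 mol
n(gas produced) = (3/1) × 0.02899 = 0.08697 mol
P = nRT/V = 0.08697 × 0.08206 × 640.15 / 0.206 = 22.18 atm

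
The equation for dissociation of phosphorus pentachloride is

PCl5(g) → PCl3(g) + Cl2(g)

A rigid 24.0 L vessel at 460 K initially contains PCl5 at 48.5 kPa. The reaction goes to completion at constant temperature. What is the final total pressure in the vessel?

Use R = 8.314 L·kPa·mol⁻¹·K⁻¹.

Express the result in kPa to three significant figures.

97.0 kPa

Since T and V are fixed, P_final/P_initial = n_final/n_initial = 2/1.
P_final = (2/1) × 48.5 = 97.00 kPa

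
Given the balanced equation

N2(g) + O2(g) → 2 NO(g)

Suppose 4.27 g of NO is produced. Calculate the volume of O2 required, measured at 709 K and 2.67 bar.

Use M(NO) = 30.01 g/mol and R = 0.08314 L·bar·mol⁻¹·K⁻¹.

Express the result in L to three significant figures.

n(NO) = 4.270 / 30.01 = 0.1423 mol
n(O2) = (1/2) × 0.1423 = 0.07115 mol
V = nRT/P = 0.07115 × 0.08314 × 709 / 2.67 = 1.571 L

1.57 L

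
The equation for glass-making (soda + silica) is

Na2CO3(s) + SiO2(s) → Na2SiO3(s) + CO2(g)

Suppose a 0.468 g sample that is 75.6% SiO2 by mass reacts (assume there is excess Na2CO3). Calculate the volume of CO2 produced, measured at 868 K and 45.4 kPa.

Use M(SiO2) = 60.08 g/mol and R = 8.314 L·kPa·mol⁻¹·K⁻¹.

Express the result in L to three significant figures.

mass of SiO2 = 0.468 × 75.6/100 = 0.3538 g
n(SiO2) = 0.3538 / 60.08 = 0.005889 mol
n(CO2) = (1/1) × 0.005889 = 0.005889 mol
V = nRT/P = 0.005889 × 8.314 × 868 / 45.4 = 0.9361 L

0.936 L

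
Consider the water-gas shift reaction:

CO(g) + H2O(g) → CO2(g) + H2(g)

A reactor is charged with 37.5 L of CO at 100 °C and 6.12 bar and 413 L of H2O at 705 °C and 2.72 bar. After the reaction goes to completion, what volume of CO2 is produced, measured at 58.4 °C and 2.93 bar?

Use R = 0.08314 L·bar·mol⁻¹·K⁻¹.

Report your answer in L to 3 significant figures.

n(CO) = PV/RT = (6.12 × 37.5) / (0.08314 × 373.15) = 7.398 mol
n(H2O) = PV/RT = (2.72 × 413) / (0.08314 × 978.15) = 13.81 mol
For 7.398 mol CO, stoichiometry requires (1/1) × 7.398 = 7.398 mol H2O; 13.81 mol is available, so CO is limiting.
n(CO2) = (1/1) × 7.398 = 7.398 mol
V(CO2) = nRT/P = 7.398 × 0.08314 × 331.55 / 2.93 = 69.60 L

69.6 L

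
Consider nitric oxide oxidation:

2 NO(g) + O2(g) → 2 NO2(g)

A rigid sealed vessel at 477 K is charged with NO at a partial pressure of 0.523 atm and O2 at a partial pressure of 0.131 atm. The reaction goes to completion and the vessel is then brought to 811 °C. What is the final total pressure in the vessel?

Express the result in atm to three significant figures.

Because the vessel is rigid and T is held at 477 K, work the stoichiometry in partial pressures (P_i = n_iRT/V).
P(O2) required for 0.523 atm of NO = (1/2) × 0.523 = 0.2615 atm; available 0.131 atm, so O2 is limiting.
P(NO) remaining = 0.523 − (2/1) × 0.131 = 0.2610 atm
P(gaseous products) = (2)/1 × 0.131 = 0.2620 atm
P_total at 477 K = 0.2610 + 0.2620 = 0.5230 atm
Scaling to 811 °C: P = 0.5230 × 1084.15/477 = 1.189 atm

1.19 atm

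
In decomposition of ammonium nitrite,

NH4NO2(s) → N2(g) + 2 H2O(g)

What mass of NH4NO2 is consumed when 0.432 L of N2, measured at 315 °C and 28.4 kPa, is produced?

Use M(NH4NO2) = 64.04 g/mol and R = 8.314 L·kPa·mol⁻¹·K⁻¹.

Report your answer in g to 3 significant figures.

n(N2) = PV/RT = (28.4 × 0.432) / (8.314 × 588.15) = 0.002509 mol
n(NH4NO2) = (1/1) × 0.002509 = 0.002509 mol
m(NH4NO2) = 0.002509 × 64.04 = 0.1607 g

0.161 g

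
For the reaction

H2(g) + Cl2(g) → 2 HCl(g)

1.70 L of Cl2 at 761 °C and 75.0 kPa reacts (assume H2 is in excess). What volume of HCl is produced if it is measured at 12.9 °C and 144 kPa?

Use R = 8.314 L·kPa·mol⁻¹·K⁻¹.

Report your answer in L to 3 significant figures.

0.490 L

n(Cl2) = PV/RT = (75.0 × 1.70) / (8.314 × 1034.15) = 0.01483 mol
n(HCl) = (2/1) × 0.01483 = 0.02966 mol
V = nRT/P = 0.02966 × 8.314 × 286.05 / 144 = 0.4898 L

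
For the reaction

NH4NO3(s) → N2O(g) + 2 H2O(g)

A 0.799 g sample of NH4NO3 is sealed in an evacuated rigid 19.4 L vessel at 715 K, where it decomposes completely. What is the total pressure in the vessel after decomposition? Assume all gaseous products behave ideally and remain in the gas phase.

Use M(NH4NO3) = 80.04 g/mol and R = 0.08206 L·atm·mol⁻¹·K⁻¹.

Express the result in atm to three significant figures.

0.0906 atm

n(NH4NO3) = 0.799 / 80.04 = 0.009983 mol
n(gas produced) = (3/1) × 0.009983 = 0.02995 mol
P = nRT/V = 0.02995 × 0.08206 × 715 / 19.4 = 0.09058 atm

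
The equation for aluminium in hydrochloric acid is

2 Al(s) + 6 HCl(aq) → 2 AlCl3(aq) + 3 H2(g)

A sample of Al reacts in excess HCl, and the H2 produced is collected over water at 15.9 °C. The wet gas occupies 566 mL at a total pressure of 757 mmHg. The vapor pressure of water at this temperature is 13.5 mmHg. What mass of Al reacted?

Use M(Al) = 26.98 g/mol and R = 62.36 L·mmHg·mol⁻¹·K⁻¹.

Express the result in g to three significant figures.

P(H2) = 757 − 13.5 = 743.5 mmHg
n(H2) = PV/RT = (743.5 × 0.5660) / (62.36 × 289.05) = 0.02335 mol
n(Al) = (2/3) × 0.02335 = 0.01557 mol
m(Al) = 0.01557 × 26.98 = 0.4201 g

0.420 g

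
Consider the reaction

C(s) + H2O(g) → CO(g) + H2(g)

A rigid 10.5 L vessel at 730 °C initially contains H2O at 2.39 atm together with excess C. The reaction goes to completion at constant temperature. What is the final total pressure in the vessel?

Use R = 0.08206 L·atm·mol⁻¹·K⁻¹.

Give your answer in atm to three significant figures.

Since T and V are fixed, P_final/P_initial = n_final/n_initial = 2/1.
P_final = (2/1) × 2.39 = 4.780 atm

4.78 atm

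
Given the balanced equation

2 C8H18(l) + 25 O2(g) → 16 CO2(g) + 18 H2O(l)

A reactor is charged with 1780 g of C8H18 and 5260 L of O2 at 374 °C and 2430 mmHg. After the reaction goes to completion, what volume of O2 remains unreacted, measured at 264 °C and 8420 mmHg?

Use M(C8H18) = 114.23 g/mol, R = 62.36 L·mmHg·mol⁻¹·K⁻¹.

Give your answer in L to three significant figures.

485 L

n(C8H18) = 1780 / 114.23 = 15.58 mol
n(O2) = PV/RT = (2430 × 5260) / (62.36 × 647.15) = 316.7 mol
For 15.58 mol C8H18, stoichiometry requires (25/2) × 15.58 = 194.8 mol O2; 316.7 mol is available, so C8H18 is limiting.
n(O2) consumed = (25/2) × 15.58 = 194.8 mol; remaining = 316.7 − 194.8 = 121.9 mol
V(O2) = nRT/P = 121.9 × 62.36 × 537.15 / 8420 = 484.9 L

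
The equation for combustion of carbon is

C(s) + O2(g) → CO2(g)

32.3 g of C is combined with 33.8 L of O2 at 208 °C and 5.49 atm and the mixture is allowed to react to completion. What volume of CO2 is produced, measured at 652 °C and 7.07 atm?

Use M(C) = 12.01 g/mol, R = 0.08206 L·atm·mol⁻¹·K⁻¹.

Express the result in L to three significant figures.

n(C) = 32.3 / 12.01 = 2.689 mol
n(O2) = PV/RT = (5.49 × 33.8) / (0.08206 × 481.15) = 4.700 mol
For 2.689 mol C, stoichiometry requires (1/1) × 2.689 = 2.689 mol O2; 4.700 mol is available, so C is limiting.
n(CO2) = (1/1) × 2.689 = 2.689 mol
V(CO2) = nRT/P = 2.689 × 0.08206 × 925.15 / 7.07 = 28.87 L

28.9 L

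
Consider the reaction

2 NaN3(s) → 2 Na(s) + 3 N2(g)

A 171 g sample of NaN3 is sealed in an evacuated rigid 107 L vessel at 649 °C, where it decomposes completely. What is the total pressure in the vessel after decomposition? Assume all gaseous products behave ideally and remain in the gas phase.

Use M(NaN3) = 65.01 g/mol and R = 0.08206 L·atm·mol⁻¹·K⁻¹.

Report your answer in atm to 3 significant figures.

n(NaN3) = 171 / 65.01 = 2.630 mol
n(gas produced) = (3/2) × 2.630 = 3.945 mol
P = nRT/V = 3.945 × 0.08206 × 922.15 / 107 = 2.790 atm

2.79 atm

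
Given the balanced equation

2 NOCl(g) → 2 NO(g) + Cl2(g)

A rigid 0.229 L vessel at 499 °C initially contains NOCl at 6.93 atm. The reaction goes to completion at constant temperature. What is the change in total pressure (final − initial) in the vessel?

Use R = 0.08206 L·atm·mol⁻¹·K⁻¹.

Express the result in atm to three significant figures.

3.46 atm

At constant T and V, P ∝ n(gas): 2 mol gas → 3 mol gas.
P_final = (3/2) × 6.93 = 10.39 atm; ΔP = 10.39 − 6.93 = 3.460 atm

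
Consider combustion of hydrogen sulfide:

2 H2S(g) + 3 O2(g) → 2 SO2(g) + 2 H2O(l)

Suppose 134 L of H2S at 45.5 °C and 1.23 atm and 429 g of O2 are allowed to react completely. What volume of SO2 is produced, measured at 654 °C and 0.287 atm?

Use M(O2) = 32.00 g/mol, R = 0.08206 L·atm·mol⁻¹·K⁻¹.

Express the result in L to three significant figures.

1670 L

n(H2S) = PV/RT = (1.23 × 134) / (0.08206 × 318.65) = 6.303 mol
n(O2) = 429 / 32.00 = 13.41 mol
For 6.303 mol H2S, stoichiometry requires (3/2) × 6.303 = 9.454 mol O2; 13.41 mol is available, so H2S is limiting.
n(SO2) = (2/2) × 6.303 = 6.303 mol
V(SO2) = nRT/P = 6.303 × 0.08206 × 927.15 / 0.287 = 1671 L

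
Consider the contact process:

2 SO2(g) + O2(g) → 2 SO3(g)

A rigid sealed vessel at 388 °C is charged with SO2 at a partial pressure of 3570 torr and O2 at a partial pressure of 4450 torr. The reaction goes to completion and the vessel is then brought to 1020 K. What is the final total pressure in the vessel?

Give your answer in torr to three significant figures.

At constant V, partial pressures at 388 °C are proportional to moles, so apply stoichiometry directly to pressures.
P(O2) required for 3570 torr of SO2 = (1/2) × 3570 = 1785 torr; available 4450 torr, so SO2 is limiting.
P(O2) remaining = 4450 − (1/2) × 3570 = 2665 torr
P(gaseous products) = (2)/2 × 3570 = 3570 torr
P_total at 388 °C = 2665 + 3570 = 6235 torr
Scaling to 1020 K: P = 6235 × 1020/661.15 = 9619 torr

9620 torr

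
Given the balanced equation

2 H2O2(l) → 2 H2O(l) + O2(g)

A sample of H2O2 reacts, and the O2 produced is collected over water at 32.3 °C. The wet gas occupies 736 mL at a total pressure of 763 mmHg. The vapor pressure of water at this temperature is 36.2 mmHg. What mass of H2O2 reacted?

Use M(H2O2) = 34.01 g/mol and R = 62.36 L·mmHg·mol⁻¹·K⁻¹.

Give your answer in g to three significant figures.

1.91 g

P(O2) = 763 − 36.2 = 726.8 mmHg
n(O2) = PV/RT = (726.8 × 0.7360) / (62.36 × 305.45) = 0.02808 mol
n(H2O2) = (2/1) × 0.02808 = 0.05616 mol
m(H2O2) = 0.05616 × 34.01 = 1.910 g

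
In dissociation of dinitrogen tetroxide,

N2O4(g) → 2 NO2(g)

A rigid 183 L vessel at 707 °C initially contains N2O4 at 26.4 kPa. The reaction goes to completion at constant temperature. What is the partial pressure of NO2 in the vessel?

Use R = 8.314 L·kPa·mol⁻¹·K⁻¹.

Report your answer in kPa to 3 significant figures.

n(N2O4)₀ = PV/RT = (26.4 × 183) / (8.314 × 980.15) = 0.5929 mol
n(NO2) = (2/1) × 0.5929 = 1.186 mol
P(NO2) = nRT/V = 1.186 × 8.314 × 980.15 / 183 = 52.81 kPa

52.8 kPa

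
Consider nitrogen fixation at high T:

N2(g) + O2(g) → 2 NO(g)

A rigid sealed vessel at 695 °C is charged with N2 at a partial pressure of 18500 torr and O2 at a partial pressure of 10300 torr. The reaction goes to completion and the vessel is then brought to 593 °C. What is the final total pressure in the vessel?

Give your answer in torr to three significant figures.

Because the vessel is rigid and T is held at 695 °C, work the stoichiometry in partial pressures (P_i = n_iRT/V).
P(O2) required for 18500 torr of N2 = (1/1) × 18500 = 18500 torr; available 10300 torr, so O2 is limiting.
P(N2) remaining = 18500 − (1/1) × 10300 = 8200 torr
P(gaseous products) = (2)/1 × 10300 = 20600 torr
P_total at 695 °C = 8200 + 20600 = 28800 torr
Scaling to 593 °C: P = 28800 × 866.15/968.15 = 25770 torr

25800 torr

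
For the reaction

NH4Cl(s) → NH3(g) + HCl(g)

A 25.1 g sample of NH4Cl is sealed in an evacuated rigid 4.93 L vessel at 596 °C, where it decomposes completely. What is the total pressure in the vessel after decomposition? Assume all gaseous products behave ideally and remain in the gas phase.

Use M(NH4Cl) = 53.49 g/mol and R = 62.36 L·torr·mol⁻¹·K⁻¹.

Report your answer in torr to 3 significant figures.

n(NH4Cl) = 25.1 / 53.49 = 0.4692 mol
n(gas produced) = (2/1) × 0.4692 = 0.9384 mol
P = nRT/V = 0.9384 × 62.36 × 869.15 / 4.93 = 10320 torr

10300 torr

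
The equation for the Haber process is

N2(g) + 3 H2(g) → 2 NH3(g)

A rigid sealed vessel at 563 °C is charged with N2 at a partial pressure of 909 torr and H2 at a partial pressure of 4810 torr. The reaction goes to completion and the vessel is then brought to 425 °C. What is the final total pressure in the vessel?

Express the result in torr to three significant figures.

At constant V, partial pressures at 563 °C are proportional to moles, so apply stoichiometry directly to pressures.
P(H2) required for 909 torr of N2 = (3/1) × 909 = 2727 torr; available 4810 torr, so N2 is limiting.
P(H2) remaining = 4810 − (3/1) × 909 = 2083 torr
P(gaseous products) = (2)/1 × 909 = 1818 torr
P_total at 563 °C = 2083 + 1818 = 3901 torr
Scaling to 425 °C: P = 3901 × 698.15/836.15 = 3257 torr

3260 torr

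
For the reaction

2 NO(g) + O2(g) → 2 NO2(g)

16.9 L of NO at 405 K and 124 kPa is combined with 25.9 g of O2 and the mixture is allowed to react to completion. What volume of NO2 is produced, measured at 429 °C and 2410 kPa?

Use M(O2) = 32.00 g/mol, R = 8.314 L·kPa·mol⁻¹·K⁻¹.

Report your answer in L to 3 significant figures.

n(NO) = PV/RT = (124 × 16.9) / (8.314 × 405) = 0.6224 mol
n(O2) = 25.9 / 32.00 = 0.8094 mol
For 0.6224 mol NO, stoichiometry requires (1/2) × 0.6224 = 0.3112 mol O2; 0.8094 mol is available, so NO is limiting.
n(NO2) = (2/2) × 0.6224 = 0.6224 mol
V(NO2) = nRT/P = 0.6224 × 8.314 × 702.15 / 2410 = 1.508 L

1.51 L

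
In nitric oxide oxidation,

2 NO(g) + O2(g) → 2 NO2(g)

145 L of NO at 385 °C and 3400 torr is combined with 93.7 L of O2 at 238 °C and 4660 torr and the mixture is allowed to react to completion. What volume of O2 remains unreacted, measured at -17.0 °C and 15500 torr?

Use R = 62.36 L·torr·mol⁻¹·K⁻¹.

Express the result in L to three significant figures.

n(NO) = PV/RT = (3400 × 145) / (62.36 × 658.15) = 12.01 mol
n(O2) = PV/RT = (4660 × 93.7) / (62.36 × 511.15) = 13.70 mol
For 12.01 mol NO, stoichiometry requires (1/2) × 12.01 = 6.005 mol O2; 13.70 mol is available, so NO is limiting.
n(O2) consumed = (1/2) × 12.01 = 6.005 mol; remaining = 13.70 − 6.005 = 7.695 mol
V(O2) = nRT/P = 7.695 × 62.36 × 256.15 / 15500 = 7.930 L

7.93 L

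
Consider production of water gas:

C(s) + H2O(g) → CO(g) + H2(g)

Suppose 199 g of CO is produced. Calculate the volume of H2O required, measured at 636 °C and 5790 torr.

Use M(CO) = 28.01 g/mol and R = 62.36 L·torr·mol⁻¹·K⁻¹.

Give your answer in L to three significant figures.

n(CO) = 199.0 / 28.01 = 7.105 mol
n(H2O) = (1/1) × 7.105 = 7.105 mol
V = nRT/P = 7.105 × 62.36 × 909.15 / 5790 = 69.57 L

69.6 L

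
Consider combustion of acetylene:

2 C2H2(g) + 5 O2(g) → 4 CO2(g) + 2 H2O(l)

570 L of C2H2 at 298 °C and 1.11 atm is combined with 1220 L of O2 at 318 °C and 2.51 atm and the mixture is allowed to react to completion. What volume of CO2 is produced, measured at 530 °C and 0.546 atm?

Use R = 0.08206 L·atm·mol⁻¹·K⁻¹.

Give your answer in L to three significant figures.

n(C2H2) = PV/RT = (1.11 × 570) / (0.08206 × 571.15) = 13.50 mol
n(O2) = PV/RT = (2.51 × 1220) / (0.08206 × 591.15) = 63.13 mol
For 13.50 mol C2H2, stoichiometry requires (5/2) × 13.50 = 33.75 mol O2; 63.13 mol is available, so C2H2 is limiting.
n(CO2) = (4/2) × 13.50 = 27.00 mol
V(CO2) = nRT/P = 27.00 × 0.08206 × 803.15 / 0.546 = 3259 L

3260 L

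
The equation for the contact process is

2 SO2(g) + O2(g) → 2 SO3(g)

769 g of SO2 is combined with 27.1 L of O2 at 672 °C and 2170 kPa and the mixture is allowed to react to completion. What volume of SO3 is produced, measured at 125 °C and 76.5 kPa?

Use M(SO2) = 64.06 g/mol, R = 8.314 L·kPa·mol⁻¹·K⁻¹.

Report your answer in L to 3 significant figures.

n(SO2) = 769 / 64.06 = 12.00 mol
n(O2) = PV/RT = (2170 × 27.1) / (8.314 × 945.15) = 7.484 mol
For 12.00 mol SO2, stoichiometry requires (1/2) × 12.00 = 6.000 mol O2; 7.484 mol is available, so SO2 is limiting.
n(SO3) = (2/2) × 12.00 = 12.00 mol
V(SO3) = nRT/P = 12.00 × 8.314 × 398.15 / 76.5 = 519.3 L

519 L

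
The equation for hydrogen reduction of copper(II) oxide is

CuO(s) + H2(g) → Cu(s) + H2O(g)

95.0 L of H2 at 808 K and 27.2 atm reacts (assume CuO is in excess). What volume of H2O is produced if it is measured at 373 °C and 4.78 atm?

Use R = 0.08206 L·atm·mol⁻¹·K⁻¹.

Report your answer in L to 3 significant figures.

432 L

n(H2) = PV/RT = (27.2 × 95.0) / (0.08206 × 808) = 38.97 mol
n(H2O) = (1/1) × 38.97 = 38.97 mol
V = nRT/P = 38.97 × 0.08206 × 646.15 / 4.78 = 432.3 L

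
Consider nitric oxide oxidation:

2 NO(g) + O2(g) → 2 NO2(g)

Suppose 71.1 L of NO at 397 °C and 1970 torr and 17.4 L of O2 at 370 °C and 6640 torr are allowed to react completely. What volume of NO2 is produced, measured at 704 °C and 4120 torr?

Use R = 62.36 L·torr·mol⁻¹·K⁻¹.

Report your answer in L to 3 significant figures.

n(NO) = PV/RT = (1970 × 71.1) / (62.36 × 670.15) = 3.352 mol
n(O2) = PV/RT = (6640 × 17.4) / (62.36 × 643.15) = 2.881 mol
For 3.352 mol NO, stoichiometry requires (1/2) × 3.352 = 1.676 mol O2; 2.881 mol is available, so NO is limiting.
n(NO2) = (2/2) × 3.352 = 3.352 mol
V(NO2) = nRT/P = 3.352 × 62.36 × 977.15 / 4120 = 49.58 L

49.6 L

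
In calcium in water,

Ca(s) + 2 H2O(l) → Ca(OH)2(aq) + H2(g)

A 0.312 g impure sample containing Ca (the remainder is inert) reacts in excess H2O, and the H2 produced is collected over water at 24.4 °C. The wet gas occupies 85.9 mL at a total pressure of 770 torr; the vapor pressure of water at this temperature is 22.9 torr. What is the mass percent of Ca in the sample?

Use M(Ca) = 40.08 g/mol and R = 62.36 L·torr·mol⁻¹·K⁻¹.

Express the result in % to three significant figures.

44.4 %

P(H2) = 770 − 22.9 = 747.1 torr
n(H2) = PV/RT = (747.1 × 0.08590) / (62.36 × 297.55) = 0.003459 mol
n(Ca) = (1/1) × 0.003459 = 0.003459 mol
m(Ca) = 0.003459 × 40.08 = 0.1386 g
%Ca = 0.1386 / 0.312 × 100 = 44.42%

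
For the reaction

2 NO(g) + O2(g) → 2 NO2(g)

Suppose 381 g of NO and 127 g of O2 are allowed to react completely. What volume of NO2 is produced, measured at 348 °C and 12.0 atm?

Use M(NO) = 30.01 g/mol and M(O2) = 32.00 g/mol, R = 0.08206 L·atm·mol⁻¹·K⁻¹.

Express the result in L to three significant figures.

n(NO) = 381 / 30.01 = 12.70 mol
n(O2) = 127 / 32.00 = 3.969 mol
For 12.70 mol NO, stoichiometry requires (1/2) × 12.70 = 6.350 mol O2; 3.969 mol is available, so O2 is limiting.
n(NO2) = (2/1) × 3.969 = 7.938 mol
V(NO2) = nRT/P = 7.938 × 0.08206 × 621.15 / 12.0 = 33.72 L

33.7 L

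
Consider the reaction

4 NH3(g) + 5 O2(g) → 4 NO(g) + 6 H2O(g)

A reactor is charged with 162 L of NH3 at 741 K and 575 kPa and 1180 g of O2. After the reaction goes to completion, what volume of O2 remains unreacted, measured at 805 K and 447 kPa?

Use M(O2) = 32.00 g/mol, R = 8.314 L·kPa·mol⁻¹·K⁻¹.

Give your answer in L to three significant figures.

n(NH3) = PV/RT = (575 × 162) / (8.314 × 741) = 15.12 mol
n(O2) = 1180 / 32.00 = 36.88 mol
For 15.12 mol NH3, stoichiometry requires (5/4) × 15.12 = 18.90 mol O2; 36.88 mol is available, so NH3 is limiting.
n(O2) consumed = (5/4) × 15.12 = 18.90 mol; remaining = 36.88 − 18.90 = 17.98 mol
V(O2) = nRT/P = 17.98 × 8.314 × 805 / 447 = 269.2 L

269 L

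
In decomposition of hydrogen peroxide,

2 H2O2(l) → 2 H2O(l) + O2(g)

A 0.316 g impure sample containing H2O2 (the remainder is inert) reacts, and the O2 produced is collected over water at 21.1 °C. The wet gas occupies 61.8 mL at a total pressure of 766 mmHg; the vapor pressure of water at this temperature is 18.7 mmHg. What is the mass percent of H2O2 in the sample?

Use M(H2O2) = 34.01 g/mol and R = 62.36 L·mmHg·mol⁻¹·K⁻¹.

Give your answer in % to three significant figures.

P(O2) = 766 − 18.7 = 747.3 mmHg
n(O2) = PV/RT = (747.3 × 0.06180) / (62.36 × 294.25) = 0.002517 mol
n(H2O2) = (2/1) × 0.002517 = 0.005034 mol
m(H2O2) = 0.005034 × 34.01 = 0.1712 g
%H2O2 = 0.1712 / 0.316 × 100 = 54.18%

54.2 %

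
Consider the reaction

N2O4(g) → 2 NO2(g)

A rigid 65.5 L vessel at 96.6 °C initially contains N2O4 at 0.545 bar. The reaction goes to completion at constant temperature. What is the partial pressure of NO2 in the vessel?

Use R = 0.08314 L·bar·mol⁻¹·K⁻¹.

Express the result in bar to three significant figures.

1.09 bar

n(N2O4)₀ = PV/RT = (0.545 × 65.5) / (0.08314 × 369.75) = 1.161 mol
n(NO2) = (2/1) × 1.161 = 2.322 mol
P(NO2) = nRT/V = 2.322 × 0.08314 × 369.75 / 65.5 = 1.090 bar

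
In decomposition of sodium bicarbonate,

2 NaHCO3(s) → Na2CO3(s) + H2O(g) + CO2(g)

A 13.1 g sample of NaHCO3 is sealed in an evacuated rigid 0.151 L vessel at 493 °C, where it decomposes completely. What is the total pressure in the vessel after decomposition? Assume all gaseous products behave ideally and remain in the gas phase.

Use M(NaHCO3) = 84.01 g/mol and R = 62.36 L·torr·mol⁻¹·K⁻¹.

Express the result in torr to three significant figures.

n(NaHCO3) = 13.1 / 84.01 = 0.1559 mol
n(gas produced) = (2/2) × 0.1559 = 0.1559 mol
P = nRT/V = 0.1559 × 62.36 × 766.15 / 0.151 = 49330 torr

49300 torr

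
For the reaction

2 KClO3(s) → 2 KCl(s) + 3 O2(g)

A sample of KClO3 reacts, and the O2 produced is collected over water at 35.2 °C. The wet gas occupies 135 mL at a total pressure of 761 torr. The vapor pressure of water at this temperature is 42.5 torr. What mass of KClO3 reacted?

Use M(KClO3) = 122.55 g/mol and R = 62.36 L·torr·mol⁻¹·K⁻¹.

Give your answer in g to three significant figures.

P(O2) = 761 − 42.5 = 718.5 torr
n(O2) = PV/RT = (718.5 × 0.1350) / (62.36 × 308.35) = 0.005044 mol
n(KClO3) = (2/3) × 0.005044 = 0.003363 mol
m(KClO3) = 0.003363 × 122.55 = 0.4121 g

0.412 g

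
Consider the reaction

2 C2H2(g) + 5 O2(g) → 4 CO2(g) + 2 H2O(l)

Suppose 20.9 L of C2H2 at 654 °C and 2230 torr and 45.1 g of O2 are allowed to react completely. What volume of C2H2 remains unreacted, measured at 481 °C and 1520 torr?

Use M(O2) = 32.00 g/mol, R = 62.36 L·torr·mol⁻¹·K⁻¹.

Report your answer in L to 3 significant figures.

n(C2H2) = PV/RT = (2230 × 20.9) / (62.36 × 927.15) = 0.8061 mol
n(O2) = 45.1 / 32.00 = 1.409 mol
For 0.8061 mol C2H2, stoichiometry requires (5/2) × 0.8061 = 2.015 mol O2; 1.409 mol is available, so O2 is limiting.
n(C2H2) consumed = (2/5) × 1.409 = 0.5636 mol; remaining = 0.8061 − 0.5636 = 0.2425 mol
V(C2H2) = nRT/P = 0.2425 × 62.36 × 754.15 / 1520 = 7.503 L

7.50 L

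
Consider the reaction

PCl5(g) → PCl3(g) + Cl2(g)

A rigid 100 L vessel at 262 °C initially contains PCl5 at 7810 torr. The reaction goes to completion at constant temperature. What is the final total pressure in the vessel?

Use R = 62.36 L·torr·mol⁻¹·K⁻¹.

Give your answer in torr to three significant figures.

15600 torr

Rigid vessel, constant T ⇒ P scales with total gas moles (1 → 2).
P_final = (2/1) × 7810 = 15620 torr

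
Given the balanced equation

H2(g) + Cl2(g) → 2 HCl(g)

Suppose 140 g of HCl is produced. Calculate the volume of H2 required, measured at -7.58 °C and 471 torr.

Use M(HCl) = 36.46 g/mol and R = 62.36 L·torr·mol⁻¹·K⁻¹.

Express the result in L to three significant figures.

67.5 L

n(HCl) = 140.0 / 36.46 = 3.840 mol
n(H2) = (1/2) × 3.840 = 1.920 mol
V = nRT/P = 1.920 × 62.36 × 265.57 / 471 = 67.51 L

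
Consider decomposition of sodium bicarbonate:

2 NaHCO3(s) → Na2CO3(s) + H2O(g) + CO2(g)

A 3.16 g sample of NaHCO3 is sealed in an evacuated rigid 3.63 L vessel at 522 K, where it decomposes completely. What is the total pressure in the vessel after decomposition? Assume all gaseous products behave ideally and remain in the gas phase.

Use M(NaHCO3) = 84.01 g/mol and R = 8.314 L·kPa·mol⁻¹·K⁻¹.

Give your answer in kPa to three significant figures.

45.0 kPa

n(NaHCO3) = 3.16 / 84.01 = 0.03761 mol
n(gas produced) = (2/2) × 0.03761 = 0.03761 mol
P = nRT/V = 0.03761 × 8.314 × 522 / 3.63 = 44.97 kPa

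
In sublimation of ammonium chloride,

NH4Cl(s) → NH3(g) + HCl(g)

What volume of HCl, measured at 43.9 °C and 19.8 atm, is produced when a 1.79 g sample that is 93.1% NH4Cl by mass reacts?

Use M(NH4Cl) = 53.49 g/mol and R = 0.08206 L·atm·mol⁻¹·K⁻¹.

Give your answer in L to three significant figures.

mass of NH4Cl = 1.79 × 93.1/100 = 1.666 g
n(NH4Cl) = 1.666 / 53.49 = 0.03115 mol
n(HCl) = (1/1) × 0.03115 = 0.03115 mol
V = nRT/P = 0.03115 × 0.08206 × 317.05 / 19.8 = 0.04093 L

0.0409 L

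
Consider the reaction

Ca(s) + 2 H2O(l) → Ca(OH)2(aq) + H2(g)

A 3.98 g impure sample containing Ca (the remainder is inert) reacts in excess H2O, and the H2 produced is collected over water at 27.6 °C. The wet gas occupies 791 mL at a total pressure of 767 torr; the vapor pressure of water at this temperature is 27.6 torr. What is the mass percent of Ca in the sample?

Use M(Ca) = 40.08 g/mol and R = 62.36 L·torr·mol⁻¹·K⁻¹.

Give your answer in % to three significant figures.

P(H2) = 767 − 27.6 = 739.4 torr
n(H2) = PV/RT = (739.4 × 0.7910) / (62.36 × 300.75) = 0.03118 mol
n(Ca) = (1/1) × 0.03118 = 0.03118 mol
m(Ca) = 0.03118 × 40.08 = 1.250 g
%Ca = 1.250 / 3.98 × 100 = 31.41%

31.4 %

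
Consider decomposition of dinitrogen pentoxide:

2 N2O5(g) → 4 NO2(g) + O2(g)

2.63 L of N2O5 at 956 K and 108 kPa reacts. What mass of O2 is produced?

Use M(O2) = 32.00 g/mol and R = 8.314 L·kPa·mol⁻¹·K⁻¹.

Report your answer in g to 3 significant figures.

0.572 g

n(N2O5) = PV/RT = (108 × 2.63) / (8.314 × 956) = 0.03574 mol
n(O2) = (1/2) × 0.03574 = 0.01787 mol
m(O2) = 0.01787 × 32.00 = 0.5718 g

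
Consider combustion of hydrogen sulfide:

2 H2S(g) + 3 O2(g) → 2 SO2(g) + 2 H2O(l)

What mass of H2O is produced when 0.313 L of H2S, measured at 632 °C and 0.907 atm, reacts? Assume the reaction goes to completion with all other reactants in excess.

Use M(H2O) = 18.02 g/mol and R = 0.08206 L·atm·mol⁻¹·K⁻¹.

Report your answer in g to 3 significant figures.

n(H2S) = PV/RT = (0.907 × 0.313) / (0.08206 × 905.15) = 0.003822 mol
n(H2O) = (2/2) × 0.003822 = 0.003822 mol
m(H2O) = 0.003822 × 18.02 = 0.06887 g

0.0689 g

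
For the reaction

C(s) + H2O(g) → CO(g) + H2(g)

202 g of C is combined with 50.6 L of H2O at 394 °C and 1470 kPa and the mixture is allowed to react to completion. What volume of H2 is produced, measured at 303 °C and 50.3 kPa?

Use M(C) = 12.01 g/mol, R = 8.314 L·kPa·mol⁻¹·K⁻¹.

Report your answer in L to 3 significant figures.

n(C) = 202 / 12.01 = 16.82 mol
n(H2O) = PV/RT = (1470 × 50.6) / (8.314 × 667.15) = 13.41 mol
For 16.82 mol C, stoichiometry requires (1/1) × 16.82 = 16.82 mol H2O; 13.41 mol is available, so H2O is limiting.
n(H2) = (1/1) × 13.41 = 13.41 mol
V(H2) = nRT/P = 13.41 × 8.314 × 576.15 / 50.3 = 1277 L

1280 L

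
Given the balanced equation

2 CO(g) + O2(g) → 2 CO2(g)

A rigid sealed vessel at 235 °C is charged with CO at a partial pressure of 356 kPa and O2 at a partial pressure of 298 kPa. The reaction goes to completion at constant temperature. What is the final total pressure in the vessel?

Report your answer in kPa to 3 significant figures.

Because the vessel is rigid and T is held at 235 °C, work the stoichiometry in partial pressures (P_i = n_iRT/V).
P(O2) required for 356 kPa of CO = (1/2) × 356 = 178.0 kPa; available 298 kPa, so CO is limiting.
P(O2) remaining = 298 − (1/2) × 356 = 120.0 kPa
P(gaseous products) = (2)/2 × 356 = 356.0 kPa
P_total at 235 °C = 120.0 + 356.0 = 476.0 kPa

476 kPa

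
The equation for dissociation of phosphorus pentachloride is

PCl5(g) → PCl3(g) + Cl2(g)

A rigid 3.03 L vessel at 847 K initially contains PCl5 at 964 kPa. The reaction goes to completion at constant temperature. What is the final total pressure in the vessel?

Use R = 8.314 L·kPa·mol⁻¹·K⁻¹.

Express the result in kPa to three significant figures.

1930 kPa

At constant T and V, P ∝ n(gas): 1 mol gas → 2 mol gas.
P_final = (2/1) × 964 = 1928 kPa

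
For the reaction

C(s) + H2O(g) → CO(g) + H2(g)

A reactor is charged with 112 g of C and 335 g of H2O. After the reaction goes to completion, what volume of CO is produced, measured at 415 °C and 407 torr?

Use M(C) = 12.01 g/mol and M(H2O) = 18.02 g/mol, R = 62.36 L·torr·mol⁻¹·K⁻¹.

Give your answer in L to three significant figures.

n(C) = 112 / 12.01 = 9.326 mol
n(H2O) = 335 / 18.02 = 18.59 mol
For 9.326 mol C, stoichiometry requires (1/1) × 9.326 = 9.326 mol H2O; 18.59 mol is available, so C is limiting.
n(CO) = (1/1) × 9.326 = 9.326 mol
V(CO) = nRT/P = 9.326 × 62.36 × 688.15 / 407 = 983.3 L

983 L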